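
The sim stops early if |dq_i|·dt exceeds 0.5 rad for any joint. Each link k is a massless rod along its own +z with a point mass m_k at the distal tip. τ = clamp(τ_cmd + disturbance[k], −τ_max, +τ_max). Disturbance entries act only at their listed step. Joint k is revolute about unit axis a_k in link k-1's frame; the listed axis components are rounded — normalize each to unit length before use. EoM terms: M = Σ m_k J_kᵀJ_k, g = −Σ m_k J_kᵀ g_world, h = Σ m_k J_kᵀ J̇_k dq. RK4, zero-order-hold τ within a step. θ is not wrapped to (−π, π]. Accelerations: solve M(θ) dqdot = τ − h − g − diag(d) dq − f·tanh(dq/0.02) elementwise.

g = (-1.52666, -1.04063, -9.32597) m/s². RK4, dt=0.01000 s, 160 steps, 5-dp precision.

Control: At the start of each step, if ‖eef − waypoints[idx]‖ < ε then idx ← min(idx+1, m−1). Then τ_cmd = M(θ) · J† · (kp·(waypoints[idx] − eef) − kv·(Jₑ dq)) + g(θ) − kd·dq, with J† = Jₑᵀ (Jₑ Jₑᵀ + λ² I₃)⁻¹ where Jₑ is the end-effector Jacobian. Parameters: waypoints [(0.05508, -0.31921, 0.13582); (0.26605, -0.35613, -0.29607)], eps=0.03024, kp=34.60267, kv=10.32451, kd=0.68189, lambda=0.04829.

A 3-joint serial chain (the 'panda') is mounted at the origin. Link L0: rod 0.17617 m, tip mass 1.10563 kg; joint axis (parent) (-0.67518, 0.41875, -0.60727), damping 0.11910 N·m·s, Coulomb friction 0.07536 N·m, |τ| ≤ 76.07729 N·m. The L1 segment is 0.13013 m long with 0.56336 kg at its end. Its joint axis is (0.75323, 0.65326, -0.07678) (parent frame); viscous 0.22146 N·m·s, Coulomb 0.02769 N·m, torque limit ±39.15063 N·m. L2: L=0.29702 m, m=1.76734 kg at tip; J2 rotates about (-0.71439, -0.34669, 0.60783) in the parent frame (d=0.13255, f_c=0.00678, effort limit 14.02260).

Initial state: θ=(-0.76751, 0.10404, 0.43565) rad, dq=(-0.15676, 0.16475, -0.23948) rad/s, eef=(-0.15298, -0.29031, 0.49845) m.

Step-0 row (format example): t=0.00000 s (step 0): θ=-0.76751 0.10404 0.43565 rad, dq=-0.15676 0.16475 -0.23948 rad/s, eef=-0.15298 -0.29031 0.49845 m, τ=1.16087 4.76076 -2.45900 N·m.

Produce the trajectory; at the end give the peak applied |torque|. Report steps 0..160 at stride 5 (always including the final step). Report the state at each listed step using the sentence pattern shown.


t=0.05000 s (step 5): θ=-0.78623 0.12861 0.44002 rad, dq=-0.55311 1.00197 0.80749 rad/s, eef=-0.14498 -0.30203 0.49413 m, τ=3.89736 2.72226 -2.39344 N·m.
t=0.10000 s (step 10): θ=-0.81995 0.15812 0.43650 rad, dq=-0.77450 -0.27737 -1.75236 rad/s, eef=-0.13332 -0.32116 0.48585 m, τ=5.61989 2.57549 -0.08032 N·m.
t=0.15000 s (step 15): θ=-0.86158 0.19357 0.43732 rad, dq=-0.87554 2.68568 3.61855 rad/s, eef=-0.11946 -0.34295 0.47475 m, τ=6.43385 0.14452 -3.56245 N·m.
t=0.20000 s (step 20): θ=-0.90645 0.22127 0.42276 rad, dq=-0.88095 -3.84672 -8.37847 rad/s, eef=-0.10432 -0.36500 0.46231 m, τ=7.22401 3.79767 5.15216 N·m.
t=0.25000 s (step 25): θ=-0.94856 0.26870 0.44400 rad, dq=-0.73089 11.13672 19.08998 rad/s, eef=-0.08819 -0.38393 0.44944 m, τ=6.15837 -5.74290 -14.02260 N·m.
t=0.30000 s (step 30): θ=-0.97384 0.31997 0.46741 rad, dq=-0.51027 -10.08206 -19.74266 rad/s, eef=-0.07114 -0.39584 0.44098 m, τ=5.14808 7.45371 13.25540 N·m.
t=0.35000 s (step 35): θ=-0.98600 0.38981 0.52757 rad, dq=0.24192 11.84922 20.09955 rad/s, eef=-0.05540 -0.40182 0.43506 m, τ=3.91274 -6.33903 -14.02260 N·m.
t=0.40000 s (step 40): θ=-0.99811 0.42537 0.53010 rad, dq=-0.77887 -9.67098 -18.58050 rad/s, eef=-0.04052 -0.40782 0.43031 m, τ=4.98068 6.99003 12.51158 N·m.
t=0.45000 s (step 45): θ=-1.01006 0.47017 0.55235 rad, dq=0.35257 11.12049 18.81216 rad/s, eef=-0.02633 -0.41288 0.42481 m, τ=4.08022 -6.29078 -13.90524 N·m.
t=0.50000 s (step 50): θ=-1.02397 0.49675 0.54538 rad, dq=-0.88353 -9.08520 -17.32170 rad/s, eef=-0.01267 -0.41824 0.41950 m, τ=5.26612 6.26254 11.79320 N·m.
t=0.55000 s (step 55): θ=-1.03894 0.53469 0.56289 rad, dq=0.24543 9.24342 15.55787 rad/s, eef=0.00013 -0.42302 0.41307 m, τ=4.51857 -5.45367 -11.45429 N·m.
t=0.60000 s (step 60): θ=-1.05877 0.55893 0.56135 rad, dq=-0.95266 -6.42761 -12.29329 rad/s, eef=0.01224 -0.42876 0.40592 m, τ=5.87813 4.31446 8.34399 N·m.
t=0.65000 s (step 65): θ=-1.08275 0.58768 0.57363 rad, dq=-0.11240 5.76085 9.52952 rad/s, eef=0.02346 -0.43486 0.39727 m, τ=5.47611 -3.49149 -7.10013 N·m.
t=0.70000 s (step 70): θ=-1.11148 0.60859 0.57802 rad, dq=-0.91800 -3.18501 -6.24587 rad/s, eef=0.03396 -0.44166 0.38775 m, τ=6.47745 2.13543 4.08708 N·m.
t=0.75000 s (step 75): θ=-1.14287 0.62965 0.58824 rad, dq=-0.43950 2.64306 4.18960 rad/s, eef=0.04366 -0.44848 0.37746 m, τ=6.28956 -1.55792 -3.33590 N·m.
t=0.80000 s (step 80): θ=-1.17560 0.64724 0.59730 rad, dq=-0.78103 -0.92385 -2.02583 rad/s, eef=0.05262 -0.45512 0.36702 m, τ=6.72407 0.75814 1.02760 N·m.
t=0.85000 s (step 85): θ=-1.20799 0.66356 0.60827 rad, dq=-0.57096 0.93360 1.32506 rad/s, eef=0.06081 -0.46124 0.35676 m, τ=6.63688 -0.35058 -1.40728 N·m.
t=0.90000 s (step 90): θ=-1.23901 0.67845 0.62014 rad, dq=-0.63194 0.01901 -0.22267 rad/s, eef=0.06826 -0.46670 0.34697 m, τ=6.72277 0.32348 -0.37564 N·m.
t=0.95000 s (step 95): θ=-1.26801 0.69220 0.63278 rad, dq=-0.54493 0.36706 0.43886 rad/s, eef=0.07499 -0.47147 0.33781 m, τ=6.66589 0.20103 -0.91749 N·m.
t=1.00000 s (step 100): θ=-1.29466 0.70519 0.64640 rad, dq=-0.51295 0.22152 0.22576 rad/s, eef=0.08100 -0.47558 0.32935 m, τ=6.63504 0.39513 -0.84007 N·m.
t=1.05000 s (step 105): θ=-1.31888 0.71756 0.66083 rad, dq=-0.45875 0.25206 0.31291 rad/s, eef=0.08635 -0.47909 0.32158 m, τ=6.58010 0.47363 -0.97592 N·m.
t=1.10000 s (step 110): θ=-1.34069 0.72953 0.67609 rad, dq=-0.41270 0.23462 0.31048 rad/s, eef=0.09108 -0.48206 0.31450 m, τ=6.52745 0.57813 -1.04714 N·m.
t=1.15000 s (step 115): θ=-1.36017 0.74120 0.69208 rad, dq=-0.36712 0.23195 0.32879 rad/s, eef=0.09524 -0.48456 0.30805 m, τ=6.47411 0.66687 -1.13136 N·m.
t=1.20000 s (step 120): θ=-1.37746 0.75267 0.70879 rad, dq=-0.32458 0.22871 0.34200 rad/s, eef=0.09887 -0.48665 0.30219 m, τ=6.42322 0.74895 -1.20973 N·m.
t=1.25000 s (step 125): θ=-1.39269 0.76404 0.72617 rad, dq=-0.28476 0.22756 0.35536 rad/s, eef=0.10201 -0.48839 0.29687 m, τ=6.37528 0.82223 -1.28573 N·m.
t=1.30000 s (step 130): θ=-1.40599 0.77539 0.74420 rad, dq=-0.24768 0.22779 0.36820 rad/s, eef=0.10471 -0.48982 0.29204 m, τ=6.33065 0.88704 -1.35874 N·m.
t=1.35000 s (step 135): θ=-1.41751 0.78678 0.76287 rad, dq=-0.21322 0.22928 0.38073 rad/s, eef=0.10701 -0.49098 0.28765 m, τ=6.28937 0.94348 -1.42889 N·m.
t=1.40000 s (step 140): θ=-1.42737 0.79827 0.78216 rad, dq=-0.18120 0.23186 0.39302 rad/s, eef=0.10895 -0.49191 0.28366 m, τ=6.25133 0.99183 -1.49626 N·m.
t=1.45000 s (step 145): θ=-1.43569 0.80991 0.80206 rad, dq=-0.15144 0.23538 0.40515 rad/s, eef=0.11056 -0.49262 0.28003 m, τ=6.21633 1.03240 -1.56098 N·m.
t=1.50000 s (step 150): θ=-1.44257 0.82175 0.82256 rad, dq=-0.12374 0.23972 0.41717 rad/s, eef=0.11188 -0.49314 0.27671 m, τ=6.18413 1.06551 -1.62320 N·m.
t=1.55000 s (step 155): θ=-1.44811 0.83383 0.84366 rad, dq=-0.09792 0.24478 0.42911 rad/s, eef=0.11293 -0.49350 0.27368 m, τ=6.15448 1.09152 -1.68306 N·m.
t=1.60000 s (step 160): θ=-1.45240 0.84617 0.86535 rad, dq=-0.07379 0.25046 0.44100 rad/s, eef=0.11373 -0.49370 0.27091 m.
max |τ| (N·m): 14.02260


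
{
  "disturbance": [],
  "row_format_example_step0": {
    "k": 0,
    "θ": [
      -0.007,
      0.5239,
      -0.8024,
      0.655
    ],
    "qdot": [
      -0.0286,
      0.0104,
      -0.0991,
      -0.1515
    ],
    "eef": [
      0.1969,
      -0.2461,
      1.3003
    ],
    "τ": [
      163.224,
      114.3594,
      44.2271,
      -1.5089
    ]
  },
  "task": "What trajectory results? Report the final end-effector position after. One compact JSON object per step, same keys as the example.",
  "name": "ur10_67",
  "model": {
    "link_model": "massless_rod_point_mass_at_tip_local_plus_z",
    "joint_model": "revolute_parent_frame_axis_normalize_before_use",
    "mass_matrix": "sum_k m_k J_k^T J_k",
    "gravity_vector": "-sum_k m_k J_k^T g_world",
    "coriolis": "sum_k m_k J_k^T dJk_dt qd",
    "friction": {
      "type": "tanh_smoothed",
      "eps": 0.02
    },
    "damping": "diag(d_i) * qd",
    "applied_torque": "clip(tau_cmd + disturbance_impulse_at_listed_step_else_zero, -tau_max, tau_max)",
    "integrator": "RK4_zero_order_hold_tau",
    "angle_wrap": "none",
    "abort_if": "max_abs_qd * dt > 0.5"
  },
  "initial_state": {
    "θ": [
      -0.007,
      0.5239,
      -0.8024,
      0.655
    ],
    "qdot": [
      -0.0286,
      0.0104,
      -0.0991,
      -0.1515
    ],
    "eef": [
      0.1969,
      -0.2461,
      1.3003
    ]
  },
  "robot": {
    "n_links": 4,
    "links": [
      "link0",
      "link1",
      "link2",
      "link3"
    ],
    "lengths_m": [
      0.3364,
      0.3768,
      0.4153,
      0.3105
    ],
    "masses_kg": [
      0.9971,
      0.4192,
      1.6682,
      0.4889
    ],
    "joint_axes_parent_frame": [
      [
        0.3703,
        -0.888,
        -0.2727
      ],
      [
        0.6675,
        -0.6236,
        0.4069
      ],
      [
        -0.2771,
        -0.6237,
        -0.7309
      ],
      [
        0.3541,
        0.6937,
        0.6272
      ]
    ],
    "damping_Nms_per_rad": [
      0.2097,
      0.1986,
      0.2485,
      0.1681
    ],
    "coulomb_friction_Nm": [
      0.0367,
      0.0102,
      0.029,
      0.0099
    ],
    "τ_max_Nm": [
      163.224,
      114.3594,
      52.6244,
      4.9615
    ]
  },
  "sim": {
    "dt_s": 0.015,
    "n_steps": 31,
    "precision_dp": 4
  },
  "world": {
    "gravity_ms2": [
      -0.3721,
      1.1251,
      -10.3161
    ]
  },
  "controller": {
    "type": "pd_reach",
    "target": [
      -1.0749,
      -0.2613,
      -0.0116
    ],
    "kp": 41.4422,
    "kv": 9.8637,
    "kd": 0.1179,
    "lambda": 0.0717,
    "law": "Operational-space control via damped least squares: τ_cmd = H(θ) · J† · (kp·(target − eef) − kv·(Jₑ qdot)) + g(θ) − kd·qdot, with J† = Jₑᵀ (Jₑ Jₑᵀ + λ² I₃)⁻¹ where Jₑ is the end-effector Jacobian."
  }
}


{"k":1,"\u03b8":[-0.0097,0.542,-0.7967,0.7008],"qdot":[-0.308,2.3868,0.7661,6.014],"eef":[0.194,-0.2478,1.2956],"\u03c4":[163.224,100.9991,38.029,-1.7254]}
{"k":2,"\u03b8":[-0.0099,0.5924,-0.8038,0.8031],"qdot":[0.2569,4.322,-1.5935,7.5996],"eef":[0.1802,-0.2525,1.2829],"\u03c4":[121.6238,81.0156,28.5206,-0.9827]}
{"k":3,"\u03b8":[-0.004,0.6705,-0.8402,0.925],"qdot":[0.5149,6.0721,-3.1851,8.5958],"eef":[0.1514,-0.259,1.2649],"\u03c4":[67.1605,59.0048,18.1318,-0.2116]}
{"k":4,"\u03b8":[0.0023,0.7725,-0.8895,1.0637],"qdot":[0.3609,7.4809,-3.4035,9.7535],"eef":[0.1075,-0.2683,1.2421],"\u03c4":[16.6253,36.3234,8.3218,0.3143]}
{"k":5,"\u03b8":[0.0053,0.8912,-0.9362,1.2186],"qdot":[0.0831,8.3016,-2.9176,10.7041],"eef":[0.0512,-0.2825,1.2134],"\u03c4":[-22.4469,14.7124,-0.1945,0.5663]}
{"k":6,"\u03b8":[0.0047,1.0177,-0.9752,1.3833],"qdot":[-0.1246,8.5688,-2.4233,11.0824],"eef":[-0.0129,-0.3033,1.1774],"\u03c4":[-47.309,-4.3844,-7.1301,0.5673]}
{"k":7,"\u03b8":[0.0021,1.1453,-1.0096,1.5481],"qdot":[-0.209,8.4668,-2.2764,10.7859],"eef":[-0.0797,-0.3307,1.1332],"\u03c4":[-59.4923,-20.2679,-12.442,0.3489]}
{"k":8,"\u03b8":[-0.0009,1.2697,-1.0449,1.7039],"qdot":[-0.1904,8.1525,-2.5013,9.9681],"eef":[-0.1448,-0.3633,1.0808],"\u03c4":[-62.314,-32.8433,-16.2648,-0.0508]}
{"k":9,"\u03b8":[-0.0031,1.3885,-1.0858,1.8449],"qdot":[-0.1083,7.7092,-2.9643,8.8934],"eef":[-0.2051,-0.3988,1.0214],"\u03c4":[-59.0019,-42.3197,-18.8282,-0.5846]}
{"k":10,"\u03b8":[-0.0037,1.4999,-1.1344,1.9693],"qdot":[0.0022,7.1669,-3.5154,7.8117],"eef":[-0.2585,-0.4346,0.9567],"\u03c4":[-52.1031,-49.0205,-20.3728,-1.2001]}
{"k":11,"\u03b8":[-0.0026,1.6026,-1.1914,2.0784],"qdot":[0.1191,6.5344,-4.0568,6.8911],"eef":[-0.3044,-0.4684,0.8886],"\u03c4":[-43.5525,-53.3411,-21.1203,-1.8457]}
{"k":12,"\u03b8":[0.0002,1.6953,-1.2563,2.1752],"qdot":[0.2336,5.8207,-4.5574,6.1922],"eef":[-0.3428,-0.4985,0.819],"\u03c4":[-34.7939,-55.7428,-21.278,-2.4713]}
{"k":13,"\u03b8":[0.0047,1.7768,-1.3283,2.2633],"qdot":[0.3444,5.041,-5.0262,5.7026],"eef":[-0.3743,-0.524,0.75],"\u03c4":[-26.7227,-56.6953,-21.0342,-3.0314]}
{"k":14,"\u03b8":[0.0108,1.8463,-1.4072,2.3454],"qdot":[0.4537,4.2139,-5.4887,5.3686],"eef":[-0.3998,-0.5448,0.6831],"\u03c4":[-19.6704,-56.5579,-20.5353,-3.485]}
{"k":15,"\u03b8":[0.0185,1.9031,-1.4931,2.4234],"qdot":[0.5659,3.3575,-5.9684,5.1237],"eef":[-0.4203,-0.5612,0.62],"\u03c4":[-13.3991,-55.3468,-19.8076,-3.7968]}
{"k":16,"\u03b8":[0.028,1.947,-1.5863,2.4982],"qdot":[0.6889,2.4889,-6.4753,4.8994],"eef":[-0.4368,-0.5738,0.562],"\u03c4":[-7.1938,-52.3397,-18.5885,-3.9383]}
{"k":17,"\u03b8":[0.0395,1.9779,-1.6872,2.5693],"qdot":[0.8363,1.6306,-6.984,4.6182],"eef":[-0.4505,-0.5834,0.5102],"\u03c4":[-0.5689,-46.0751,-16.251,-3.8931]}
{"k":18,"\u03b8":[0.0534,1.9964,-1.795,2.6352],"qdot":[1.026,0.8183,-7.3988,4.1975],"eef":[-0.4627,-0.5907,0.4656],"\u03c4":[5.2087,-36.3956,-12.5271,-3.6748]}
{"k":19,"\u03b8":[0.0706,2.0032,-1.9073,2.6936],"qdot":[1.2666,0.09,-7.5775,3.6109],"eef":[-0.4747,-0.5962,0.4285],"\u03c4":[7.8414,-26.2482,-8.367,-3.3295]}
{"k":20,"\u03b8":[0.0917,1.9999,-2.0201,2.7425],"qdot":[1.544,-0.5396,-7.4569,2.9359],"eef":[-0.488,-0.5997,0.3984],"\u03c4":[6.9662,-18.4029,-4.8299,-2.9072]}
{"k":21,"\u03b8":[0.117,1.9878,-2.1292,2.7815],"qdot":[1.8339,-1.0775,-7.0874,2.2864],"eef":[-0.5036,-0.6013,0.3743],"\u03c4":[3.8212,-13.2397,-2.1247,-2.4477]}
{"k":22,"\u03b8":[0.1465,1.9683,-2.2315,2.8116],"qdot":[2.1153,-1.5315,-6.556,1.7323],"eef":[-0.5222,-0.6008,0.3548],"\u03c4":[-0.4039,-10.0982,-0.0548,-1.9818]}
{"k":23,"\u03b8":[0.1802,1.9424,-2.3251,2.8343],"qdot":[2.3737,-1.9071,-5.9327,1.3004],"eef":[-0.5437,-0.598,0.3386],"\u03c4":[-4.9721,-8.325,1.573,-1.5324]}
{"k":24,"\u03b8":[0.2175,1.9115,-2.409,2.8515],"qdot":[2.6005,-2.2087,-5.2646,0.992],"eef":[-0.568,-0.5932,0.3243],"\u03c4":[-9.4668,-7.4607,2.8748,-1.1146]}
{"k":25,"\u03b8":[0.2579,1.8766,-2.4828,2.8649],"qdot":[2.7908,-2.4414,-4.5835,0.7942],"eef":[-0.5944,-0.5864,0.3111],"\u03c4":[-13.6576,-7.1952,3.9145,-0.7362]}
{"k":26,"\u03b8":[0.3009,1.8387,-2.5465,2.8761],"qdot":[2.9424,-2.6115,-3.9129,0.6868],"eef":[-0.6224,-0.5777,0.2982],"\u03c4":[-17.4247,-7.3143,4.7304,-0.3998]}
{"k":27,"\u03b8":[0.3459,1.7986,-2.6003,2.8861],"qdot":[3.055,-2.726,-3.2718,0.6468],"eef":[-0.6513,-0.5675,0.2853],"\u03c4":[-20.7181,-7.6682,5.3511,-0.1041]}
{"k":28,"\u03b8":[0.3923,1.7572,-2.6448,2.8959],"qdot":[3.1298,-2.7928,-2.6756,0.6512],"eef":[-0.6806,-0.5558,0.2721],"\u03c4":[-23.533,-8.1521,5.8024,0.1538]}
{"k":29,"\u03b8":[0.4396,1.715,-2.6809,2.9059],"qdot":[3.1687,-2.8198,-2.1366,0.6798],"eef":[-0.7097,-0.5428,0.2584],"\u03c4":[-25.8939,-8.6945,6.1101,0.3777]}
{"k":30,"\u03b8":[0.4871,1.6728,-2.7093,2.9165],"qdot":[3.175,-2.8144,-1.663,0.717],"eef":[-0.7382,-0.5289,0.2442],"\u03c4":[-27.8431,-9.2496,6.2994,0.5713]}
{"k":31,"\u03b8":[0.5346,1.6308,-2.7312,2.9276],"qdot":[3.1521,-2.7832,-1.2586,0.7517],"eef":[-0.7657,-0.514,0.2297]}
{"summary": "final eef position (m): -0.7657 -0.5140 0.2297"}


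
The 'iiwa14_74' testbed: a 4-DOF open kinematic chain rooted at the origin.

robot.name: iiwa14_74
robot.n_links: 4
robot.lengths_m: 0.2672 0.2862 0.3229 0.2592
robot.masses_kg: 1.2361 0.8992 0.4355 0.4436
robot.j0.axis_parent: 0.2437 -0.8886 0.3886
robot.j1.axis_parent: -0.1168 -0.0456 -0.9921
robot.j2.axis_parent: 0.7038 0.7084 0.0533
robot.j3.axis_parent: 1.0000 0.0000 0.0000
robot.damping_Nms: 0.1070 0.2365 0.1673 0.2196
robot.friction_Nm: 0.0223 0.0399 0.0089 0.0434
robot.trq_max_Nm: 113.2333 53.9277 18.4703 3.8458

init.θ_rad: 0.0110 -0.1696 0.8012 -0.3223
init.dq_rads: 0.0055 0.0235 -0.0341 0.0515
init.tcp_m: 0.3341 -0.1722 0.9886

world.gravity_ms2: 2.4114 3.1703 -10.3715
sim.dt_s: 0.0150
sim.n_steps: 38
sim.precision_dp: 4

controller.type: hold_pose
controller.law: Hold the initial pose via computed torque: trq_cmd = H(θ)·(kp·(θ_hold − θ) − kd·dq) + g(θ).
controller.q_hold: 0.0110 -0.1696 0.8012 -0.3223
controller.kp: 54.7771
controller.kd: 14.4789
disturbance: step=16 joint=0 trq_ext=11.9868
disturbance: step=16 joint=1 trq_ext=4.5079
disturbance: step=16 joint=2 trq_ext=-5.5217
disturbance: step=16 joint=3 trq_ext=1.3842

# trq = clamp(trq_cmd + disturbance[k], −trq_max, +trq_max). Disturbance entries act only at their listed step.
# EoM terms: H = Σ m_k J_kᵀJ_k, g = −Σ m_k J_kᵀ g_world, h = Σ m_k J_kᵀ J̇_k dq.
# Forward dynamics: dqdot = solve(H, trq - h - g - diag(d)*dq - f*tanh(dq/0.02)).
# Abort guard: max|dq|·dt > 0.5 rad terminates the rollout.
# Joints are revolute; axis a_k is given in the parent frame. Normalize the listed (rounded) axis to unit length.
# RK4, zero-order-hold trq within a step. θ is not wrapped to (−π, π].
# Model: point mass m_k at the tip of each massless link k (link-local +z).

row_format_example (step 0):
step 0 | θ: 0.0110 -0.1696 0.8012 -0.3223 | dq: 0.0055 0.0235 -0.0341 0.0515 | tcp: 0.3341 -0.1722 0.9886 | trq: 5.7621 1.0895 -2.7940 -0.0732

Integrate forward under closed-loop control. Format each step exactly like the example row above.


step 1 | θ: 0.0111 -0.1692 0.8009 -0.3220 | dq: 0.0069 0.0119 -0.0196 0.0242 | tcp: 0.3338 -0.1723 0.9888 | trq: 5.7968 1.1075 -2.8087 -0.0669
step 2 | θ: 0.0112 -0.1689 0.8007 -0.3220 | dq: 0.0067 0.0026 -0.0140 0.0195 | tcp: 0.3336 -0.1723 0.9889 | trq: 5.8265 1.1181 -2.8204 -0.0653
step 3 | θ: 0.0112 -0.1687 0.8006 -0.3221 | dq: 0.0058 -0.0028 -0.0108 0.0183 | tcp: 0.3335 -0.1723 0.9889 | trq: 5.8516 1.1251 -2.8301 -0.0651
step 4 | θ: 0.0113 -0.1686 0.8006 -0.3222 | dq: 0.0047 -0.0062 -0.0088 0.0183 | tcp: 0.3334 -0.1723 0.9890 | trq: 5.8728 1.1302 -2.8381 -0.0654
step 5 | θ: 0.0114 -0.1685 0.8005 -0.3223 | dq: 0.0037 -0.0084 -0.0073 0.0185 | tcp: 0.3333 -0.1723 0.9890 | trq: 5.8905 1.1340 -2.8448 -0.0657
step 6 | θ: 0.0114 -0.1684 0.8005 -0.3224 | dq: 0.0028 -0.0097 -0.0062 0.0187 | tcp: 0.3333 -0.1723 0.9890 | trq: 5.9054 1.1371 -2.8503 -0.0661
step 7 | θ: 0.0114 -0.1684 0.8005 -0.3225 | dq: 0.0020 -0.0105 -0.0053 0.0188 | tcp: 0.3332 -0.1723 0.9890 | trq: 5.9178 1.1395 -2.8549 -0.0665
step 8 | θ: 0.0114 -0.1683 0.8005 -0.3226 | dq: 0.0013 -0.0111 -0.0047 0.0189 | tcp: 0.3332 -0.1723 0.9890 | trq: 5.9281 1.1414 -2.8587 -0.0668
step 9 | θ: 0.0114 -0.1683 0.8006 -0.3227 | dq: 0.0008 -0.0114 -0.0042 0.0190 | tcp: 0.3332 -0.1723 0.9890 | trq: 5.9367 1.1430 -2.8619 -0.0670
step 10 | θ: 0.0114 -0.1682 0.8006 -0.3228 | dq: 0.0004 -0.0117 -0.0038 0.0191 | tcp: 0.3332 -0.1723 0.9890 | trq: 5.9439 1.1443 -2.8645 -0.0673
step 11 | θ: 0.0114 -0.1682 0.8007 -0.3229 | dq: 0.0001 -0.0119 -0.0035 0.0192 | tcp: 0.3333 -0.1723 0.9890 | trq: 5.9498 1.1454 -2.8666 -0.0674
step 12 | θ: 0.0113 -0.1681 0.8007 -0.3230 | dq: -0.0001 -0.0120 -0.0034 0.0193 | tcp: 0.3333 -0.1723 0.9890 | trq: 5.9547 1.1463 -2.8684 -0.0675
step 13 | θ: 0.0113 -0.1681 0.8007 -0.3231 | dq: -0.0003 -0.0121 -0.0032 0.0194 | tcp: 0.3333 -0.1723 0.9890 | trq: 5.9588 1.1470 -2.8698 -0.0676
step 14 | θ: 0.0113 -0.1681 0.8008 -0.3232 | dq: -0.0004 -0.0122 -0.0032 0.0195 | tcp: 0.3333 -0.1723 0.9890 | trq: 5.9621 1.1476 -2.8710 -0.0677
step 15 | θ: 0.0113 -0.1680 0.8008 -0.3233 | dq: -0.0004 -0.0122 -0.0031 0.0196 | tcp: 0.3334 -0.1723 0.9890 | trq: 5.9649 1.1481 -2.8720 -0.0677
step 16 | θ: 0.0112 -0.1680 0.8009 -0.3234 | dq: -0.0005 -0.0123 -0.0031 0.0197 | tcp: 0.3334 -0.1723 0.9889 | trq: 17.9540 5.6564 -8.3944 1.3165
step 17 | θ: 0.0112 -0.1670 0.7943 -0.3093 | dq: -0.0118 0.1923 -0.8406 1.7305 | tcp: 0.3316 -0.1744 0.9903 | trq: 3.2806 0.1481 -1.6490 -0.3289
step 18 | θ: 0.0109 -0.1626 0.7845 -0.2910 | dq: -0.0141 0.3609 -0.4864 0.7922 | tcp: 0.3282 -0.1777 0.9926 | trq: 3.7085 0.3340 -1.8619 -0.2250
step 19 | θ: 0.0108 -0.1572 0.7788 -0.2827 | dq: -0.0052 0.3409 -0.2864 0.3529 | tcp: 0.3256 -0.1797 0.9942 | trq: 4.0740 0.4953 -2.0309 -0.1647
step 20 | θ: 0.0108 -0.1526 0.7754 -0.2791 | dq: 0.0040 0.2629 -0.1657 0.1366 | tcp: 0.3235 -0.1809 0.9953 | trq: 4.3879 0.6293 -2.1683 -0.1268
step 21 | θ: 0.0109 -0.1493 0.7736 -0.2780 | dq: 0.0105 0.1769 -0.0885 0.0260 | tcp: 0.3221 -0.1816 0.9960 | trq: 4.6573 0.7384 -2.2822 -0.1021
step 22 | θ: 0.0111 -0.1473 0.7726 -0.2779 | dq: 0.0157 0.0769 -0.0508 0.0198 | tcp: 0.3212 -0.1819 0.9965 | trq: 4.8875 0.8262 -2.3779 -0.0919
step 23 | θ: 0.0113 -0.1465 0.7721 -0.2779 | dq: 0.0173 0.0067 -0.0222 0.0132 | tcp: 0.3206 -0.1820 0.9968 | trq: 5.0834 0.8954 -2.4592 -0.0856
step 24 | θ: 0.0115 -0.1464 0.7721 -0.2783 | dq: 0.0133 -0.0199 0.0026 -0.0122 | tcp: 0.3204 -0.1819 0.9969 | trq: 5.2490 0.9431 -2.5273 -0.0830
step 25 | θ: 0.0117 -0.1468 0.7722 -0.2785 | dq: 0.0068 -0.0322 0.0148 -0.0153 | tcp: 0.3204 -0.1818 0.9968 | trq: 5.3884 0.9744 -2.5838 -0.0869
step 26 | θ: 0.0117 -0.1473 0.7725 -0.2788 | dq: 0.0012 -0.0394 0.0234 -0.0165 | tcp: 0.3206 -0.1817 0.9968 | trq: 5.5046 0.9992 -2.6309 -0.0909
step 27 | θ: 0.0117 -0.1479 0.7729 -0.2791 | dq: -0.0034 -0.0442 0.0297 -0.0170 | tcp: 0.3208 -0.1816 0.9966 | trq: 5.6012 1.0196 -2.6704 -0.0946
step 28 | θ: 0.0117 -0.1486 0.7734 -0.2794 | dq: -0.0069 -0.0471 0.0343 -0.0172 | tcp: 0.3212 -0.1815 0.9964 | trq: 5.6813 1.0365 -2.7035 -0.0979
step 29 | θ: 0.0115 -0.1493 0.7739 -0.2796 | dq: -0.0095 -0.0489 0.0375 -0.0172 | tcp: 0.3217 -0.1813 0.9962 | trq: 5.7476 1.0504 -2.7312 -0.1007
step 30 | θ: 0.0114 -0.1500 0.7745 -0.2799 | dq: -0.0114 -0.0496 0.0396 -0.0171 | tcp: 0.3221 -0.1812 0.9959 | trq: 5.8024 1.0620 -2.7544 -0.1032
step 31 | θ: 0.0112 -0.1508 0.7751 -0.2802 | dq: -0.0127 -0.0496 0.0409 -0.0169 | tcp: 0.3227 -0.1811 0.9957 | trq: 5.8475 1.0717 -2.7737 -0.1053
step 32 | θ: 0.0110 -0.1515 0.7757 -0.2805 | dq: -0.0135 -0.0491 0.0414 -0.0167 | tcp: 0.3232 -0.1810 0.9954 | trq: 5.8846 1.0798 -2.7899 -0.1071
step 33 | θ: 0.0108 -0.1522 0.7764 -0.2807 | dq: -0.0140 -0.0483 0.0414 -0.0164 | tcp: 0.3237 -0.1808 0.9951 | trq: 5.9149 1.0865 -2.8033 -0.1086
step 34 | θ: 0.0106 -0.1529 0.7770 -0.2810 | dq: -0.0141 -0.0471 0.0409 -0.0162 | tcp: 0.3243 -0.1807 0.9948 | trq: 5.9395 1.0920 -2.8144 -0.1099
step 35 | θ: 0.0104 -0.1536 0.7776 -0.2812 | dq: -0.0140 -0.0458 0.0401 -0.0158 | tcp: 0.3248 -0.1806 0.9945 | trq: 5.9594 1.0967 -2.8236 -0.1109
step 36 | θ: 0.0102 -0.1543 0.7782 -0.2815 | dq: -0.0137 -0.0443 0.0390 -0.0155 | tcp: 0.3253 -0.1805 0.9943 | trq: 5.9753 1.1006 -2.8311 -0.1118
step 37 | θ: 0.0100 -0.1549 0.7788 -0.2818 | dq: -0.0132 -0.0429 0.0377 -0.0151 | tcp: 0.3258 -0.1804 0.9940 | trq: 5.9879 1.1038 -2.8373 -0.1125
step 38 | θ: 0.0098 -0.1555 0.7794 -0.2820 | dq: -0.0126 -0.0413 0.0364 -0.0147 | tcp: 0.3263 -0.1803 0.9937


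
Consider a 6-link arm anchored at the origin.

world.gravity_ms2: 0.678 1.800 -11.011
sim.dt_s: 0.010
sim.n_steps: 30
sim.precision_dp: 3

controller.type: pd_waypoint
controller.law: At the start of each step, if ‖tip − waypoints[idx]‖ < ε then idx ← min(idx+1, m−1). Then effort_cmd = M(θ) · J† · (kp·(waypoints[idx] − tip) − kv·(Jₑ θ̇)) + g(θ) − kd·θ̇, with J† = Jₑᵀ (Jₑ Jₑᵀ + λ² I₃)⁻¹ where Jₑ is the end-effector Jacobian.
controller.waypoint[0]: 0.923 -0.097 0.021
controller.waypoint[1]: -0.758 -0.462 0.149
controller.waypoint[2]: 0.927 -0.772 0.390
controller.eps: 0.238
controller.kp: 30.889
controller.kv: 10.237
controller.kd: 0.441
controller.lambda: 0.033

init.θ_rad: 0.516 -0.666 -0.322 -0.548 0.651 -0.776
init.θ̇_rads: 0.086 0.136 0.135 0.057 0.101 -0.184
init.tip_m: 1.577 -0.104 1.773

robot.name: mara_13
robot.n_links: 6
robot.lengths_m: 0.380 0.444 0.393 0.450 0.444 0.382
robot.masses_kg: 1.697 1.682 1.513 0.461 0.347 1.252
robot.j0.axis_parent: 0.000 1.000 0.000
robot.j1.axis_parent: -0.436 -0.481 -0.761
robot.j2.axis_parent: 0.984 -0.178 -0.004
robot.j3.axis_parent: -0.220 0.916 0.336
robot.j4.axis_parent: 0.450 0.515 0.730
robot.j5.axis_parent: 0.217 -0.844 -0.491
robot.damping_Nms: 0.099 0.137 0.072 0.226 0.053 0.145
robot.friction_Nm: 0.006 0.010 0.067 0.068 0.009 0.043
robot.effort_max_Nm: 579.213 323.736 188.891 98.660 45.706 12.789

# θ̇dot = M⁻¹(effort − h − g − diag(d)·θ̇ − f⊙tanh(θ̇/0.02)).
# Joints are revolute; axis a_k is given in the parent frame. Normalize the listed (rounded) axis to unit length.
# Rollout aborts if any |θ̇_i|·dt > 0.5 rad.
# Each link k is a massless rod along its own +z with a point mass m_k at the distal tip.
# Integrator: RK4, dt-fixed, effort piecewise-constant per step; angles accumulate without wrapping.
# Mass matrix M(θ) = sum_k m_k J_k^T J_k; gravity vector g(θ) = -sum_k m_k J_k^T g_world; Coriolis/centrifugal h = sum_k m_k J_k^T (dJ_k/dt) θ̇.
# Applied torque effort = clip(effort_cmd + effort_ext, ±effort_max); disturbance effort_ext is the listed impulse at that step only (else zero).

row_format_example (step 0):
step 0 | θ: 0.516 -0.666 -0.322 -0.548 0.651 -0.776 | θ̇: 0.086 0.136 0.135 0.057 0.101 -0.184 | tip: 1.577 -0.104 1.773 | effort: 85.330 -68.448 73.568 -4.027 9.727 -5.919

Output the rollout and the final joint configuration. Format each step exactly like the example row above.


step 1 | θ: 0.516 -0.670 -0.321 -0.552 0.658 -0.790 | θ̇: -0.113 -0.948 -0.002 -0.784 1.349 -2.649 | tip: 1.577 -0.105 1.769 | effort: 73.856 -59.694 65.872 -3.839 7.724 -4.144
step 2 | θ: 0.514 -0.684 -0.322 -0.563 0.676 -0.827 | θ̇: -0.282 -1.859 -0.076 -1.370 2.295 -4.571 | tip: 1.576 -0.105 1.760 | effort: 70.532 -53.950 58.671 -2.654 6.142 -2.855
step 3 | θ: 0.510 -0.706 -0.323 -0.578 0.702 -0.880 | θ̇: -0.402 -2.578 -0.069 -1.710 2.956 -6.064 | tip: 1.573 -0.106 1.748 | effort: 71.387 -49.890 51.675 -0.873 4.944 -1.944
step 4 | θ: 0.506 -0.735 -0.323 -0.596 0.734 -0.947 | θ̇: -0.467 -3.110 0.012 -1.832 3.336 -7.248 | tip: 1.569 -0.107 1.732 | effort: 73.526 -46.546 44.682 1.187 4.081 -1.313
step 5 | θ: 0.501 -0.768 -0.322 -0.614 0.767 -1.024 | θ̇: -0.479 -3.482 0.139 -1.774 3.452 -8.212 | tip: 1.564 -0.108 1.714 | effort: 74.984 -43.254 37.558 3.293 3.499 -0.884
step 6 | θ: 0.497 -0.804 -0.320 -0.631 0.801 -1.110 | θ̇: -0.441 -3.710 0.284 -1.579 3.334 -9.024 | tip: 1.558 -0.111 1.693 | effort: 74.439 -39.555 30.209 5.270 3.136 -0.594
step 7 | θ: 0.493 -0.842 -0.317 -0.645 0.833 -1.204 | θ̇: -0.355 -3.814 0.415 -1.295 3.047 -9.711 | tip: 1.551 -0.114 1.671 | effort: 71.202 -35.202 22.624 7.003 2.921 -0.397
step 8 | θ: 0.490 -0.880 -0.312 -0.656 0.862 -1.304 | θ̇: -0.226 -3.817 0.501 -0.967 2.663 -10.282 | tip: 1.544 -0.119 1.646 | effort: 65.166 -30.154 14.885 8.424 2.789 -0.255
step 9 | θ: 0.488 -0.918 -0.307 -0.664 0.886 -1.409 | θ̇: -0.061 -3.741 0.524 -0.634 2.243 -10.743 | tip: 1.536 -0.124 1.620 | effort: 56.710 -24.541 7.140 9.515 2.688 -0.135
step 10 | θ: 0.489 -0.955 -0.302 -0.669 0.906 -1.518 | θ̇: 0.133 -3.611 0.468 -0.319 1.818 -11.101 | tip: 1.528 -0.130 1.592 | effort: 46.485 -18.577 -0.448 10.289 2.582 -0.001
step 11 | θ: 0.491 -0.990 -0.298 -0.671 0.923 -1.630 | θ̇: 0.349 -3.453 0.325 -0.038 1.397 -11.371 | tip: 1.521 -0.137 1.562 | effort: 35.182 -12.479 -7.744 10.775 2.442 0.174
step 12 | θ: 0.496 -1.024 -0.296 -0.670 0.934 -1.745 | θ̇: 0.580 -3.288 0.090 0.190 0.992 -11.559 | tip: 1.514 -0.144 1.532 | effort: 23.470 -6.451 -14.654 11.023 2.245 0.411
step 13 | θ: 0.503 -1.056 -0.296 -0.667 0.942 -1.861 | θ̇: 0.821 -3.131 -0.233 0.361 0.582 -11.684 | tip: 1.507 -0.153 1.500 | effort: 11.715 -0.582 -21.127 11.026 1.970 0.726
step 14 | θ: 0.512 -1.086 -0.301 -0.663 0.946 -1.978 | θ̇: 1.067 -2.998 -0.645 0.463 0.170 -11.746 | tip: 1.501 -0.161 1.467 | effort: 0.281 5.025 -27.101 10.786 1.596 1.120
step 15 | θ: 0.524 -1.116 -0.310 -0.658 0.946 -2.095 | θ̇: 1.320 -2.896 -1.143 0.481 -0.228 -11.734 | tip: 1.496 -0.171 1.433 | effort: -10.529 10.285 -32.508 10.287 1.095 1.584
step 16 | θ: 0.538 -1.145 -0.324 -0.654 0.941 -2.212 | θ̇: 1.578 -2.829 -1.723 0.407 -0.603 -11.636 | tip: 1.492 -0.180 1.399 | effort: -20.529 15.148 -37.237 9.472 0.447 2.102
step 17 | θ: 0.556 -1.173 -0.344 -0.651 0.934 -2.327 | θ̇: 1.846 -2.796 -2.377 0.234 -0.930 -11.427 | tip: 1.489 -0.189 1.364 | effort: -29.577 19.567 -41.112 8.259 -0.370 2.645
step 18 | θ: 0.575 -1.201 -0.372 -0.650 0.923 -2.440 | θ̇: 2.129 -2.787 -3.096 -0.039 -1.178 -11.076 | tip: 1.487 -0.197 1.328 | effort: -37.659 23.526 -43.905 6.554 -1.366 3.179
step 19 | θ: 0.598 -1.229 -0.407 -0.652 0.910 -2.548 | θ̇: 2.431 -2.784 -3.861 -0.395 -1.317 -10.562 | tip: 1.487 -0.206 1.293 | effort: -44.988 27.060 -45.406 4.303 -2.522 3.666
step 20 | θ: 0.624 -1.256 -0.449 -0.658 0.897 -2.650 | θ̇: 2.759 -2.759 -4.649 -0.816 -1.305 -9.852 | tip: 1.487 -0.213 1.258 | effort: -51.877 30.193 -45.565 1.610 -3.782 4.066
step 21 | θ: 0.653 -1.284 -0.499 -0.668 0.884 -2.744 | θ̇: 3.113 -2.675 -5.417 -1.252 -1.142 -8.970 | tip: 1.488 -0.219 1.223 | effort: -58.897 33.008 -44.639 -1.267 -5.039 4.364
step 22 | θ: 0.686 -1.310 -0.557 -0.683 0.874 -2.829 | θ̇: 3.483 -2.492 -6.111 -1.641 -0.874 -7.998 | tip: 1.489 -0.224 1.187 | effort: -66.494 35.544 -43.154 -3.971 -6.167 4.576
step 23 | θ: 0.723 -1.333 -0.621 -0.701 0.866 -2.904 | θ̇: 3.854 -2.187 -6.676 -1.928 -0.584 -7.056 | tip: 1.490 -0.227 1.152 | effort: -74.697 37.740 -41.652 -6.202 -7.073 4.741
step 24 | θ: 0.763 -1.353 -0.690 -0.721 0.861 -2.971 | θ̇: 4.206 -1.757 -7.074 -2.096 -0.350 -6.250 | tip: 1.491 -0.230 1.117 | effort: -83.101 39.456 -40.444 -7.831 -7.725 4.895
step 25 | θ: 0.807 -1.368 -0.762 -0.742 0.859 -3.030 | θ̇: 4.519 -1.223 -7.289 -2.173 -0.202 -5.620 | tip: 1.491 -0.230 1.082 | effort: -91.123 40.558 -39.566 -8.893 -8.149 5.044
step 26 | θ: 0.853 -1.378 -0.835 -0.764 0.857 -3.083 | θ̇: 4.778 -0.621 -7.331 -2.217 -0.120 -5.141 | tip: 1.490 -0.230 1.047 | effort: -98.321 40.994 -38.897 -9.506 -8.403 5.168
step 27 | θ: 0.902 -1.381 -0.908 -0.786 0.856 -3.133 | θ̇: 4.976 0.006 -7.223 -2.280 -0.074 -4.758 | tip: 1.488 -0.228 1.012 | effort: -104.526 40.823 -38.293 -9.804 -8.538 5.235
step 28 | θ: 0.952 -1.378 -0.979 -0.810 0.855 -3.179 | θ̇: 5.107 0.611 -6.998 -2.385 -0.048 -4.418 | tip: 1.485 -0.225 0.977 | effort: -109.790 40.171 -37.646 -9.896 -8.588 5.223
step 29 | θ: 1.004 -1.369 -1.048 -0.834 0.854 -3.221 | θ̇: 5.171 1.155 -6.689 -2.526 -0.048 -4.091 | tip: 1.482 -0.222 0.943 | effort: -114.223 39.171 -36.893 -9.859 -8.567 5.123
step 30 | θ: 1.056 -1.355 -1.113 -0.860 0.853 -3.260 | θ̇: 5.172 1.608 -6.330 -2.676 -0.087 -3.764 | tip: 1.477 -0.217 0.910
final θ (rad): 1.056 -1.355 -1.113 -0.860 0.853 -3.260


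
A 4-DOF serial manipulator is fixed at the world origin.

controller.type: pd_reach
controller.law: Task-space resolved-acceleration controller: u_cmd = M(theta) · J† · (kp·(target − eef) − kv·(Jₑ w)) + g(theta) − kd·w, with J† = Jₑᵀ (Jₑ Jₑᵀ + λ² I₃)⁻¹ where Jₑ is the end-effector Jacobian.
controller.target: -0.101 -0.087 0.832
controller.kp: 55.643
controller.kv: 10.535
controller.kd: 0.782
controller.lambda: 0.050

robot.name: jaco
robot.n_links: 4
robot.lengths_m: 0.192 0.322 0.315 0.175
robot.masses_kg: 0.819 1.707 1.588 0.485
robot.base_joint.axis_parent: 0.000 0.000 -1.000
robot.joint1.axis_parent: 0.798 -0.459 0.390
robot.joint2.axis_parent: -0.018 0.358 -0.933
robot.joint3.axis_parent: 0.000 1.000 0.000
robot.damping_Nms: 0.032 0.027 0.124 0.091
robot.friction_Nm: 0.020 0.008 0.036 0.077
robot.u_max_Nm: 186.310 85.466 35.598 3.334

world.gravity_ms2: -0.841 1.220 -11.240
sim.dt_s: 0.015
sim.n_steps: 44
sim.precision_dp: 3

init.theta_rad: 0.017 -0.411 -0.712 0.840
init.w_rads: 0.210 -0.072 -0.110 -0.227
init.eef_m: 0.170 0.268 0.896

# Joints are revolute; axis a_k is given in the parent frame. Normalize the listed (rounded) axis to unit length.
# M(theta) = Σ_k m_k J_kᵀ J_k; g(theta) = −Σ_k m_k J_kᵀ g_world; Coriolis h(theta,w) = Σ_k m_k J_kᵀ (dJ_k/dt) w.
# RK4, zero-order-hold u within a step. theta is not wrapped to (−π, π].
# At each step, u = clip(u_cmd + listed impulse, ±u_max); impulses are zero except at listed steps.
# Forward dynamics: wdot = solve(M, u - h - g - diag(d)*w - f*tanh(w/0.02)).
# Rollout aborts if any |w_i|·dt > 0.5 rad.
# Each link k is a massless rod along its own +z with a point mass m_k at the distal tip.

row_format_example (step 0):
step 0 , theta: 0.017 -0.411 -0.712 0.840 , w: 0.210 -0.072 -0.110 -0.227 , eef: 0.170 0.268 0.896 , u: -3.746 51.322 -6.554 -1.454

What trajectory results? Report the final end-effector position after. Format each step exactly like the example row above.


step 1 , theta: 0.018 -0.406 -0.713 0.850 , w: -0.088 0.687 0.037 1.462 , eef: 0.169 0.266 0.896 , u: -2.897 44.022 -5.723 -2.614
step 2 , theta: 0.015 -0.392 -0.711 0.869 , w: -0.240 1.246 0.170 1.097 , eef: 0.165 0.260 0.897 , u: -2.071 36.556 -4.783 -1.977
step 3 , theta: 0.012 -0.370 -0.710 0.886 , w: -0.310 1.669 -0.054 1.107 , eef: 0.156 0.250 0.901 , u: -1.329 29.878 -3.657 -1.721
step 4 , theta: 0.005 -0.342 -0.710 0.901 , w: -0.508 2.024 0.056 0.922 , eef: 0.144 0.237 0.906 , u: -0.649 23.828 -2.905 -1.343
step 5 , theta: -0.003 -0.310 -0.711 0.914 , w: -0.618 2.261 -0.148 0.864 , eef: 0.130 0.222 0.912 , u: -0.099 18.443 -1.978 -1.113
step 6 , theta: -0.014 -0.275 -0.713 0.926 , w: -0.862 2.444 -0.100 0.698 , eef: 0.114 0.205 0.919 , u: 0.408 13.668 -1.352 -0.824
step 7 , theta: -0.027 -0.238 -0.717 0.936 , w: -0.889 2.522 -0.467 0.654 , eef: 0.097 0.187 0.925 , u: 0.674 9.451 -0.461 -0.664
step 8 , theta: -0.043 -0.199 -0.723 0.945 , w: -1.192 2.587 -0.359 0.469 , eef: 0.079 0.167 0.931 , u: 1.025 5.790 -0.053 -0.411
step 9 , theta: -0.056 -0.161 -0.735 0.952 , w: -0.376 2.531 -1.317 0.527 , eef: 0.061 0.146 0.936 , u: 0.458 2.347 1.161 -0.376
step 10 , theta: -0.081 -0.122 -0.738 0.956 , w: -2.690 2.606 0.427 0.067 , eef: 0.044 0.124 0.941 , u: 2.241 0.148 0.067 0.057
step 11 , theta: -0.047 -0.085 -0.778 0.965 , w: 6.539 2.485 -4.343 1.026 , eef: 0.028 0.101 0.944 , u: -4.906 -5.025 4.338 -0.656
step 12 , theta: -0.143 -0.047 -0.747 0.957 , w: -15.132 2.324 4.481 -1.473 , eef: 0.012 0.079 0.948 , u: 11.832 -1.187 -2.763 1.414
step 13 , theta: -0.094 -0.009 -0.783 0.975 , w: 15.537 3.101 -4.874 3.178 , eef: -0.002 0.055 0.949 , u: -11.674 -13.689 5.755 -2.326
step 14 , theta: -0.043 0.033 -0.794 0.981 , w: -4.534 2.358 0.965 -1.961 , eef: -0.015 0.029 0.949 , u: 3.765 -10.568 0.912 2.074
step 15 , theta: -0.076 0.068 -0.797 0.977 , w: -0.325 2.352 -0.888 1.213 , eef: -0.027 0.006 0.950 , u: 0.547 -12.094 2.642 -0.671
step 16 , theta: -0.077 0.103 -0.805 0.985 , w: 0.060 2.236 -0.291 -0.014 , eef: -0.039 -0.016 0.948 , u: 0.347 -13.229 2.287 0.419
step 17 , theta: -0.076 0.135 -0.811 0.988 , w: 0.122 2.050 -0.447 0.278 , eef: -0.049 -0.036 0.947 , u: 0.338 -13.485 2.476 0.162
step 18 , theta: -0.074 0.165 -0.817 0.991 , w: 0.201 1.890 -0.354 0.196 , eef: -0.058 -0.055 0.945 , u: 0.346 -13.691 2.441 0.230
step 19 , theta: -0.070 0.192 -0.822 0.994 , w: 0.257 1.730 -0.326 0.243 , eef: -0.067 -0.072 0.942 , u: 0.342 -13.691 2.436 0.181
step 20 , theta: -0.066 0.216 -0.827 0.998 , w: 0.308 1.579 -0.280 0.259 , eef: -0.074 -0.088 0.939 , u: 0.325 -13.588 2.403 0.156
step 21 , theta: -0.061 0.239 -0.831 1.002 , w: 0.349 1.435 -0.243 0.284 , eef: -0.081 -0.102 0.936 , u: 0.288 -13.394 2.366 0.123
step 22 , theta: -0.055 0.260 -0.834 1.006 , w: 0.384 1.298 -0.209 0.304 , eef: -0.087 -0.114 0.933 , u: 0.236 -13.141 2.323 0.091
step 23 , theta: -0.050 0.278 -0.837 1.011 , w: 0.413 1.170 -0.179 0.322 , eef: -0.093 -0.125 0.930 , u: 0.169 -12.847 2.277 0.060
step 24 , theta: -0.043 0.295 -0.840 1.016 , w: 0.436 1.051 -0.153 0.338 , eef: -0.098 -0.135 0.927 , u: 0.092 -12.526 2.230 0.030
step 25 , theta: -0.037 0.310 -0.842 1.021 , w: 0.454 0.940 -0.130 0.352 , eef: -0.103 -0.143 0.925 , u: 0.008 -12.191 2.182 0.001
step 26 , theta: -0.030 0.323 -0.843 1.027 , w: 0.468 0.838 -0.110 0.364 , eef: -0.107 -0.150 0.922 , u: -0.080 -11.850 2.135 -0.026
step 27 , theta: -0.022 0.335 -0.845 1.032 , w: 0.480 0.744 -0.092 0.373 , eef: -0.111 -0.156 0.919 , u: -0.169 -11.510 2.087 -0.053
step 28 , theta: -0.015 0.345 -0.846 1.038 , w: 0.488 0.658 -0.076 0.381 , eef: -0.115 -0.161 0.917 , u: -0.257 -11.176 2.041 -0.078
step 29 , theta: -0.008 0.355 -0.847 1.043 , w: 0.494 0.579 -0.062 0.387 , eef: -0.118 -0.166 0.915 , u: -0.343 -10.851 1.996 -0.101
step 30 , theta: -0.000 0.363 -0.848 1.049 , w: 0.498 0.507 -0.050 0.392 , eef: -0.121 -0.169 0.913 , u: -0.426 -10.539 1.954 -0.123
step 31 , theta: 0.007 0.370 -0.849 1.055 , w: 0.500 0.442 -0.039 0.395 , eef: -0.124 -0.172 0.911 , u: -0.505 -10.240 1.913 -0.144
step 32 , theta: 0.015 0.376 -0.849 1.061 , w: 0.501 0.383 -0.030 0.397 , eef: -0.126 -0.174 0.909 , u: -0.580 -9.957 1.875 -0.164
step 33 , theta: 0.022 0.381 -0.850 1.067 , w: 0.500 0.329 -0.024 0.398 , eef: -0.128 -0.176 0.908 , u: -0.651 -9.688 1.840 -0.183
step 34 , theta: 0.030 0.386 -0.850 1.073 , w: 0.498 0.281 -0.019 0.399 , eef: -0.130 -0.177 0.907 , u: -0.717 -9.436 1.808 -0.200
step 35 , theta: 0.037 0.390 -0.850 1.079 , w: 0.495 0.237 -0.015 0.398 , eef: -0.132 -0.178 0.905 , u: -0.779 -9.199 1.778 -0.216
step 36 , theta: 0.044 0.393 -0.851 1.085 , w: 0.491 0.198 -0.012 0.397 , eef: -0.134 -0.178 0.904 , u: -0.835 -8.977 1.751 -0.232
step 37 , theta: 0.052 0.396 -0.851 1.091 , w: 0.486 0.163 -0.010 0.395 , eef: -0.135 -0.178 0.903 , u: -0.887 -8.770 1.725 -0.246
step 38 , theta: 0.059 0.398 -0.851 1.097 , w: 0.480 0.132 -0.008 0.392 , eef: -0.137 -0.177 0.902 , u: -0.933 -8.578 1.701 -0.260
step 39 , theta: 0.066 0.400 -0.851 1.103 , w: 0.473 0.105 -0.006 0.390 , eef: -0.138 -0.177 0.901 , u: -0.975 -8.400 1.678 -0.273
step 40 , theta: 0.073 0.401 -0.851 1.108 , w: 0.466 0.080 -0.005 0.387 , eef: -0.139 -0.176 0.901 , u: -1.013 -8.235 1.658 -0.285
step 41 , theta: 0.080 0.402 -0.851 1.114 , w: 0.459 0.059 -0.004 0.383 , eef: -0.140 -0.175 0.900 , u: -1.046 -8.083 1.638 -0.296
step 42 , theta: 0.087 0.403 -0.851 1.120 , w: 0.451 0.040 -0.003 0.379 , eef: -0.141 -0.174 0.899 , u: -1.076 -7.942 1.620 -0.307
step 43 , theta: 0.094 0.403 -0.851 1.126 , w: 0.443 0.024 -0.001 0.376 , eef: -0.141 -0.173 0.899 , u: -1.102 -7.813 1.603 -0.317
step 44 , theta: 0.100 0.404 -0.851 1.131 , w: 0.434 0.010 -0.000 0.372 , eef: -0.142 -0.171 0.898
final eef position (m): -0.142 -0.171 0.898


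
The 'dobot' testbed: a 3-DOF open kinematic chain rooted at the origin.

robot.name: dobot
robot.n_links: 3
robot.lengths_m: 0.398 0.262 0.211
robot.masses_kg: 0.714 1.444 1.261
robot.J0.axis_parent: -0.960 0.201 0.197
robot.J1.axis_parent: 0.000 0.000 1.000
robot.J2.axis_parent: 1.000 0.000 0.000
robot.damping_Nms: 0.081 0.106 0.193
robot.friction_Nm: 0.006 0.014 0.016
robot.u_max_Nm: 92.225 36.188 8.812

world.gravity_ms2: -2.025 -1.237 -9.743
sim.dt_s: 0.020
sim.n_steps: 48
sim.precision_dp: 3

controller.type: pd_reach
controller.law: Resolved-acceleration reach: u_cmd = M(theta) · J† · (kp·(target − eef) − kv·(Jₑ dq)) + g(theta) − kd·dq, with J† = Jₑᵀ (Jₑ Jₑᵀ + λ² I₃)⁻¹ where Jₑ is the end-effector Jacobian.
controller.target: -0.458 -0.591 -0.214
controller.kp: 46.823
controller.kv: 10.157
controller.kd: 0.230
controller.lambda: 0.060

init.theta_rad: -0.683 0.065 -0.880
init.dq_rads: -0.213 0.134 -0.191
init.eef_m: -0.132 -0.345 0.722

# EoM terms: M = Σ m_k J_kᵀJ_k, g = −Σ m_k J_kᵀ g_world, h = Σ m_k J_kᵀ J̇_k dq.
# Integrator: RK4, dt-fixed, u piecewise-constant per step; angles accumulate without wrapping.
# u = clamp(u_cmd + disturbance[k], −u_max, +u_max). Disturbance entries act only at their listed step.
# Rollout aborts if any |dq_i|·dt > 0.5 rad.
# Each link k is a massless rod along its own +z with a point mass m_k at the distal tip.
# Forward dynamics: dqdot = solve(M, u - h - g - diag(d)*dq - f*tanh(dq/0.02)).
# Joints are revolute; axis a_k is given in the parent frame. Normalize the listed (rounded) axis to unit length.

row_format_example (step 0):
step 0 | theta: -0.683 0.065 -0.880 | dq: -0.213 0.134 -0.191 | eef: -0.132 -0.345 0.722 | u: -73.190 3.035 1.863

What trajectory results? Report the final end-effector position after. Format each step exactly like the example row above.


step 1 | theta: -0.703 0.072 -0.920 | dq: -1.758 0.575 -3.703 | eef: -0.136 -0.350 0.713 | u: -53.677 2.293 1.882
step 2 | theta: -0.749 0.087 -1.013 | dq: -2.860 0.914 -5.401 | eef: -0.145 -0.361 0.690 | u: -34.817 1.723 1.277
step 3 | theta: -0.814 0.109 -1.126 | dq: -3.609 1.204 -5.844 | eef: -0.159 -0.378 0.657 | u: -18.358 1.179 0.579
step 4 | theta: -0.891 0.135 -1.240 | dq: -4.101 1.433 -5.515 | eef: -0.175 -0.400 0.617 | u: -4.949 0.636 -0.000
step 5 | theta: -0.976 0.165 -1.343 | dq: -4.411 1.580 -4.750 | eef: -0.193 -0.425 0.570 | u: 5.563 0.110 -0.437
step 6 | theta: -1.066 0.197 -1.428 | dq: -4.589 1.631 -3.768 | eef: -0.213 -0.451 0.521 | u: 13.652 -0.369 -0.777
step 7 | theta: -1.158 0.230 -1.493 | dq: -4.666 1.581 -2.712 | eef: -0.233 -0.477 0.468 | u: 19.843 -0.779 -1.076
step 8 | theta: -1.252 0.260 -1.537 | dq: -4.659 1.437 -1.680 | eef: -0.254 -0.503 0.415 | u: 24.604 -1.111 -1.375
step 9 | theta: -1.344 0.287 -1.561 | dq: -4.580 1.220 -0.737 | eef: -0.274 -0.527 0.361 | u: 28.306 -1.362 -1.691
step 10 | theta: -1.434 0.308 -1.568 | dq: -4.439 0.961 0.073 | eef: -0.293 -0.548 0.308 | u: 31.216 -1.538 -2.026
step 11 | theta: -1.521 0.325 -1.559 | dq: -4.243 0.695 0.722 | eef: -0.311 -0.567 0.255 | u: 33.500 -1.650 -2.366
step 12 | theta: -1.604 0.336 -1.540 | dq: -4.001 0.451 1.219 | eef: -0.328 -0.583 0.204 | u: 35.247 -1.706 -2.706
step 13 | theta: -1.681 0.343 -1.512 | dq: -3.724 0.248 1.568 | eef: -0.344 -0.596 0.154 | u: 36.493 -1.719 -3.026
step 14 | theta: -1.752 0.347 -1.478 | dq: -3.423 0.097 1.783 | eef: -0.357 -0.606 0.106 | u: 37.255 -1.699 -3.312
step 15 | theta: -1.818 0.348 -1.442 | dq: -3.109 -0.000 1.881 | eef: -0.369 -0.613 0.061 | u: 37.550 -1.657 -3.549
step 16 | theta: -1.877 0.347 -1.404 | dq: -2.792 -0.040 1.885 | eef: -0.380 -0.618 0.019 | u: 37.412 -1.607 -3.728
step 17 | theta: -1.929 0.346 -1.367 | dq: -2.481 -0.040 1.816 | eef: -0.389 -0.620 -0.020 | u: 36.886 -1.551 -3.846
step 18 | theta: -1.976 0.346 -1.332 | dq: -2.182 -0.012 1.694 | eef: -0.397 -0.621 -0.055 | u: 36.033 -1.492 -3.905
step 19 | theta: -2.017 0.346 -1.300 | dq: -1.901 0.028 1.536 | eef: -0.404 -0.620 -0.087 | u: 34.924 -1.429 -3.909
step 20 | theta: -2.052 0.347 -1.271 | dq: -1.640 0.078 1.359 | eef: -0.409 -0.618 -0.115 | u: 33.628 -1.368 -3.870
step 21 | theta: -2.083 0.349 -1.245 | dq: -1.400 0.132 1.177 | eef: -0.414 -0.615 -0.139 | u: 32.215 -1.310 -3.796
step 22 | theta: -2.108 0.352 -1.224 | dq: -1.183 0.187 1.000 | eef: -0.418 -0.612 -0.159 | u: 30.743 -1.256 -3.697
step 23 | theta: -2.130 0.356 -1.205 | dq: -0.986 0.237 0.834 | eef: -0.422 -0.608 -0.177 | u: 29.263 -1.206 -3.584
step 24 | theta: -2.148 0.362 -1.190 | dq: -0.811 0.279 0.684 | eef: -0.425 -0.605 -0.192 | u: 27.813 -1.158 -3.463
step 25 | theta: -2.163 0.367 -1.178 | dq: -0.656 0.313 0.551 | eef: -0.428 -0.602 -0.204 | u: 26.423 -1.113 -3.341
step 26 | theta: -2.175 0.374 -1.168 | dq: -0.519 0.338 0.438 | eef: -0.430 -0.599 -0.213 | u: 25.115 -1.070 -3.222
step 27 | theta: -2.184 0.381 -1.160 | dq: -0.399 0.354 0.342 | eef: -0.432 -0.596 -0.221 | u: 23.901 -1.029 -3.109
step 28 | theta: -2.191 0.388 -1.154 | dq: -0.295 0.363 0.263 | eef: -0.434 -0.594 -0.227 | u: 22.789 -0.990 -3.003
step 29 | theta: -2.196 0.395 -1.150 | dq: -0.206 0.365 0.200 | eef: -0.436 -0.592 -0.231 | u: 21.782 -0.953 -2.907
step 30 | theta: -2.199 0.403 -1.146 | dq: -0.130 0.362 0.149 | eef: -0.437 -0.591 -0.234 | u: 20.880 -0.920 -2.821
step 31 | theta: -2.201 0.410 -1.144 | dq: -0.066 0.356 0.110 | eef: -0.439 -0.589 -0.236 | u: 20.079 -0.889 -2.743
step 32 | theta: -2.202 0.417 -1.142 | dq: -0.013 0.346 0.080 | eef: -0.440 -0.588 -0.237 | u: 19.375 -0.862 -2.675
step 33 | theta: -2.202 0.423 -1.140 | dq: 0.030 0.334 0.058 | eef: -0.441 -0.588 -0.238 | u: 18.763 -0.838 -2.615
step 34 | theta: -2.201 0.430 -1.139 | dq: 0.065 0.320 0.041 | eef: -0.442 -0.587 -0.238 | u: 18.236 -0.817 -2.563
step 35 | theta: -2.199 0.436 -1.139 | dq: 0.092 0.307 0.030 | eef: -0.442 -0.587 -0.237 | u: 17.786 -0.800 -2.517
step 36 | theta: -2.197 0.442 -1.138 | dq: 0.113 0.292 0.023 | eef: -0.443 -0.587 -0.236 | u: 17.407 -0.786 -2.479
step 37 | theta: -2.195 0.448 -1.138 | dq: 0.128 0.279 0.019 | eef: -0.444 -0.587 -0.235 | u: 17.090 -0.775 -2.446
step 38 | theta: -2.192 0.453 -1.137 | dq: 0.138 0.265 0.017 | eef: -0.444 -0.587 -0.233 | u: 16.830 -0.767 -2.418
step 39 | theta: -2.189 0.459 -1.137 | dq: 0.144 0.252 0.016 | eef: -0.445 -0.588 -0.232 | u: 16.620 -0.762 -2.395
step 40 | theta: -2.186 0.463 -1.137 | dq: 0.146 0.239 0.016 | eef: -0.445 -0.588 -0.230 | u: 16.453 -0.759 -2.375
step 41 | theta: -2.183 0.468 -1.136 | dq: 0.146 0.227 0.016 | eef: -0.446 -0.588 -0.229 | u: 16.325 -0.758 -2.358
step 42 | theta: -2.181 0.473 -1.136 | dq: 0.143 0.216 0.017 | eef: -0.446 -0.589 -0.227 | u: 16.230 -0.759 -2.344
step 43 | theta: -2.178 0.477 -1.136 | dq: 0.139 0.205 0.018 | eef: -0.447 -0.589 -0.225 | u: 16.164 -0.761 -2.332
step 44 | theta: -2.175 0.481 -1.135 | dq: 0.133 0.194 0.018 | eef: -0.447 -0.590 -0.224 | u: 16.122 -0.765 -2.322
step 45 | theta: -2.172 0.484 -1.135 | dq: 0.126 0.185 0.019 | eef: -0.447 -0.590 -0.222 | u: 16.099 -0.770 -2.314
step 46 | theta: -2.170 0.488 -1.134 | dq: 0.119 0.175 0.019 | eef: -0.448 -0.590 -0.221 | u: 16.093 -0.776 -2.308
step 47 | theta: -2.168 0.491 -1.134 | dq: 0.111 0.167 0.020 | eef: -0.448 -0.591 -0.220 | u: 16.101 -0.783 -2.303
step 48 | theta: -2.165 0.495 -1.134 | dq: 0.103 0.159 0.020 | eef: -0.448 -0.591 -0.219
final eef position (m): -0.448 -0.591 -0.219
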